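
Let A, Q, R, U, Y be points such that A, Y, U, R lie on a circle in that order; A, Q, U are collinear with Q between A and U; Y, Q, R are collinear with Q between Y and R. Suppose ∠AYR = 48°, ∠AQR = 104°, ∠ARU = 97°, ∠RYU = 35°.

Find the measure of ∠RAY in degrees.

∠RAY = 91°

1. ∠AUR = 48°  [same arc AR]
2. ∠RAU = 35°  [△AUR]
3. ∠ARY = 41°  [△AQR]
4. ∠RAY = 91°  [△AYR]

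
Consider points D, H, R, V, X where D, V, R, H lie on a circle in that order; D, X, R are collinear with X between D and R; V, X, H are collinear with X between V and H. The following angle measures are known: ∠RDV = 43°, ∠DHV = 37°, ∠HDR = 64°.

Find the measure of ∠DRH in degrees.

∠DRH = 36°

1. ∠RHV = 43°  [same arc VR]
2. ∠DXH = 79°  [△DXH]
3. ∠HXR = 101°  [linear pair at X on DR]
4. ∠DRH = 36°  [△RXH]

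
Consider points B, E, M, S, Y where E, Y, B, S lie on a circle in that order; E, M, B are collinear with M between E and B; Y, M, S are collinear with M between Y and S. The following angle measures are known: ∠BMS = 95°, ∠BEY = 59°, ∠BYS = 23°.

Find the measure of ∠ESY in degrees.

1. ∠EMS = 85°  [linear pair at M on EB]
2. ∠BES = 23°  [same arc BS]
3. ∠ESY = 72°  [△EMS]

∠ESY = 72°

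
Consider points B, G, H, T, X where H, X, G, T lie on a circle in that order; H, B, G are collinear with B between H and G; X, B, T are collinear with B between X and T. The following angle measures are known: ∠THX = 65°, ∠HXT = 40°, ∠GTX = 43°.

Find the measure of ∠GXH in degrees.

1. ∠HTX = 75°  [△HXT]
2. ∠GHX = 43°  [same arc XG]
3. ∠HGX = 75°  [same arc HX]
4. ∠GXH = 62°  [△HXG]

∠GXH = 62°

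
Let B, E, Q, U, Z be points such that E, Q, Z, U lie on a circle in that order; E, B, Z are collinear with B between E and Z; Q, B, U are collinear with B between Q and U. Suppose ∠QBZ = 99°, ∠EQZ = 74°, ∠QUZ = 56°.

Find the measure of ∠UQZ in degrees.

∠UQZ = 31°

1. ∠QEZ = 56°  [same arc QZ]
2. ∠EZQ = 50°  [△EQZ]
3. ∠UQZ = 31°  [△QBZ]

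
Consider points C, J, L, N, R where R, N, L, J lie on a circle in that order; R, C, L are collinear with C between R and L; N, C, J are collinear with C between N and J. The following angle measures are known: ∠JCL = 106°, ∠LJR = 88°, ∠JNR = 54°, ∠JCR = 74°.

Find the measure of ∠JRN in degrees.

∠JRN = 58°

1. ∠NCR = 106°  [vertical angles at C]
2. ∠LNR = 92°  [cyclic RNLJ, opposite ∠N+∠J]
3. ∠LRN = 20°  [△RCN]
4. ∠NLR = 68°  [△RNL]
5. ∠NJR = 68°  [same arc RN]
6. ∠JRN = 58°  [△RNJ]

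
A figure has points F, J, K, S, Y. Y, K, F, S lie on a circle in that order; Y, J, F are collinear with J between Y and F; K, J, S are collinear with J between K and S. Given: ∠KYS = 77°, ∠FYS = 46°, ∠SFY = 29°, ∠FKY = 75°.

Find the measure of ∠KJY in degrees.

1. ∠KFS = 103°  [cyclic YKFS, opposite ∠Y+∠F]
2. ∠FKS = 46°  [same arc FS]
3. ∠SKY = 29°  [same arc YS]
4. ∠FSK = 31°  [△KFS]
5. ∠FYK = 31°  [same arc KF]
6. ∠KJY = 120°  [△YJK]

∠KJY = 120°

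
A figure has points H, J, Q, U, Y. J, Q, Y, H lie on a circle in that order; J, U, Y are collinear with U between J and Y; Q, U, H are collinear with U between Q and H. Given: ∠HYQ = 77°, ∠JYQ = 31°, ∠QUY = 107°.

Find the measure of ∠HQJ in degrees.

∠HQJ = 46°

1. ∠HJQ = 103°  [cyclic JQYH, opposite ∠J+∠Y]
2. ∠JHQ = 31°  [same arc JQ]
3. ∠HQJ = 46°  [△JQH]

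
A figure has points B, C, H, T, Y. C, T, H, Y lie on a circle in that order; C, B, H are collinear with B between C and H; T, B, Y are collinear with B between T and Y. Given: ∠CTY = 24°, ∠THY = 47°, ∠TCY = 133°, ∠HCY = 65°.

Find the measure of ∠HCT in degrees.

∠HCT = 68°

1. ∠CHY = 24°  [same arc CY]
2. ∠CYT = 23°  [△CTY]
3. ∠CYH = 91°  [△CHY]
4. ∠CHT = 23°  [same arc CT]
5. ∠CTH = 89°  [cyclic CTHY, opposite ∠T+∠Y]
6. ∠HCT = 68°  [△CTH]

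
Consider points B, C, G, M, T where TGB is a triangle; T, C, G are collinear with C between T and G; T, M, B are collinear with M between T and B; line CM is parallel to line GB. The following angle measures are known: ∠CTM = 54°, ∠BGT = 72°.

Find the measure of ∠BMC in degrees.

1. ∠BTG = 54°  [C on TG, M on TB]
2. ∠GBT = 54°  [△TGB]
3. ∠CMT = 54°  [CM∥GB, corresponding at M]
4. ∠BMC = 126°  [linear pair at M on TB]

∠BMC = 126°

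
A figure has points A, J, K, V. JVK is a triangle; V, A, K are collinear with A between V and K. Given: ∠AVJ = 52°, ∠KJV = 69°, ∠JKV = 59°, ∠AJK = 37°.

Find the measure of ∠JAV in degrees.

1. ∠AKJ = 59°  [A on ray KV]
2. ∠JAK = 84°  [△JAK]
3. ∠JAV = 96°  [linear pair at A on VK]

∠JAV = 96°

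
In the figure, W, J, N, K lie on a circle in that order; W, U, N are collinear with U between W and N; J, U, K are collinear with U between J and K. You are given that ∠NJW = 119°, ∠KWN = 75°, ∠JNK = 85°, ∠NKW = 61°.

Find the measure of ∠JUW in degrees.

∠JUW = 116°

1. ∠KJN = 75°  [same arc NK]
2. ∠KNW = 44°  [△WNK]
3. ∠JKN = 20°  [△JNK]
4. ∠KJW = 44°  [same arc WK]
5. ∠JWN = 20°  [same arc JN]
6. ∠JUW = 116°  [△WUJ]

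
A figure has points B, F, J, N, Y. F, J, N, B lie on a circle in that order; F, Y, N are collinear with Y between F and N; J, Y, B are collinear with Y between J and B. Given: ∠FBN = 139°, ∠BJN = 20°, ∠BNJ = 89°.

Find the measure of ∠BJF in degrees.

1. ∠BFN = 20°  [same arc NB]
2. ∠BNF = 21°  [△FNB]
3. ∠BJF = 21°  [same arc FB]

∠BJF = 21°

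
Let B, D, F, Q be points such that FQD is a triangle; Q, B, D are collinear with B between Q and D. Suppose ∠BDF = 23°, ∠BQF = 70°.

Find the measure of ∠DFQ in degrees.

1. ∠FDQ = 23°  [B on ray DQ]
2. ∠DQF = 70°  [B on ray QD]
3. ∠DFQ = 87°  [△FQD]

∠DFQ = 87°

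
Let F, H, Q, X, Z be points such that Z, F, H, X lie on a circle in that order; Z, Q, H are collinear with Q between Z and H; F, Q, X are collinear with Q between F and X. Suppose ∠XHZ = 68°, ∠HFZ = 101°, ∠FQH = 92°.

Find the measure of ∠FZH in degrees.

1. ∠XFZ = 68°  [same arc ZX]
2. ∠FQZ = 88°  [linear pair at Q on ZH]
3. ∠FZH = 24°  [△ZQF]

∠FZH = 24°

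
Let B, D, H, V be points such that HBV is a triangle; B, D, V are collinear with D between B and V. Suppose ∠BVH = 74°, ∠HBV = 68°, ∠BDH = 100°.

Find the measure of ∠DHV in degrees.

1. ∠DVH = 74°  [D on ray VB]
2. ∠HDV = 80°  [linear pair at D on BV]
3. ∠DHV = 26°  [△HDV]

∠DHV = 26°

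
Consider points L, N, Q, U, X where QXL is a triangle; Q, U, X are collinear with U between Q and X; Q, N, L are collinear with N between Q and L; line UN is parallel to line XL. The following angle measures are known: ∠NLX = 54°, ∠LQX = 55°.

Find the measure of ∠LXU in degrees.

1. ∠QLX = 54°  [N on ray LQ]
2. ∠LXQ = 71°  [△QXL]
3. ∠LXU = 71°  [U on ray XQ]

∠LXU = 71°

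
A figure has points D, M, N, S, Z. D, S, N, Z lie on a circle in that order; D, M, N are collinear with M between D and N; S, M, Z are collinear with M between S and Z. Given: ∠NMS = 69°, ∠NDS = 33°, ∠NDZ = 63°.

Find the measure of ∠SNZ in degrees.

∠SNZ = 84°

1. ∠NZS = 33°  [same arc SN]
2. ∠NSZ = 63°  [same arc NZ]
3. ∠SNZ = 84°  [△SNZ]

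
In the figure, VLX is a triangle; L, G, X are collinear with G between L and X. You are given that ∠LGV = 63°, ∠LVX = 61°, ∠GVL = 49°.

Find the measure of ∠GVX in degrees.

∠GVX = 12°

1. ∠GLV = 68°  [△VLG]
2. ∠VGX = 117°  [linear pair at G on LX]
3. ∠VLX = 68°  [G on ray LX]
4. ∠LXV = 51°  [△VLX]
5. ∠GXV = 51°  [G on ray XL]
6. ∠GVX = 12°  [△VGX]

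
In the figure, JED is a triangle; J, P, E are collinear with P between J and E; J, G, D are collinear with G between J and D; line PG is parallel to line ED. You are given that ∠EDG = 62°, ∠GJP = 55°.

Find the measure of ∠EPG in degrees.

1. ∠EDJ = 62°  [G on ray DJ]
2. ∠DJE = 55°  [P on JE, G on JD]
3. ∠DEJ = 63°  [△JED]
4. ∠GPJ = 63°  [PG∥ED, corresponding at P]
5. ∠EPG = 117°  [linear pair at P on JE]

∠EPG = 117°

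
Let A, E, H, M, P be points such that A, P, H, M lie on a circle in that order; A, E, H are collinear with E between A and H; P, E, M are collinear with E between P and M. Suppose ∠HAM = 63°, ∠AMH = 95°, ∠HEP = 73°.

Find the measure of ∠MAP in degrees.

1. ∠AHM = 22°  [△AHM]
2. ∠AEM = 73°  [vertical angles at E]
3. ∠APM = 22°  [same arc AM]
4. ∠AMP = 44°  [△AEM]
5. ∠MAP = 114°  [△APM]

∠MAP = 114°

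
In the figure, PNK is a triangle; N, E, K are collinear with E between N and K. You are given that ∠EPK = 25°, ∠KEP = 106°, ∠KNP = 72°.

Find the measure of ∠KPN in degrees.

1. ∠EKP = 49°  [△PEK]
2. ∠NKP = 49°  [E on ray KN]
3. ∠KPN = 59°  [△PNK]

∠KPN = 59°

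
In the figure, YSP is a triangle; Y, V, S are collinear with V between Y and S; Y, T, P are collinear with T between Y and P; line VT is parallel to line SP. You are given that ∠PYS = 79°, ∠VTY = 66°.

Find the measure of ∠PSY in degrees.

1. ∠TYV = 79°  [V on YS, T on YP]
2. ∠TVY = 35°  [△YVT]
3. ∠PSY = 35°  [VT∥SP, corresponding at V]

∠PSY = 35°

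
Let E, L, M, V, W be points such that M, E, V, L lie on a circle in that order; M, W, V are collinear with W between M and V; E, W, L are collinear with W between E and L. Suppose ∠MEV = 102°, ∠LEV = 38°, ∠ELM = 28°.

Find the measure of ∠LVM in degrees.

1. ∠MLV = 78°  [cyclic MEVL, opposite ∠E+∠L]
2. ∠LMV = 38°  [same arc VL]
3. ∠LVM = 64°  [△MVL]

∠LVM = 64°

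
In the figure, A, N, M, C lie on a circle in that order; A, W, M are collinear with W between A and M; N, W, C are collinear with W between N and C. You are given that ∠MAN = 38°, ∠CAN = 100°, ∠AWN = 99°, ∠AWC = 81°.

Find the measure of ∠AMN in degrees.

∠AMN = 37°

1. ∠ANC = 43°  [△AWN]
2. ∠ACN = 37°  [△ANC]
3. ∠AMN = 37°  [same arc AN]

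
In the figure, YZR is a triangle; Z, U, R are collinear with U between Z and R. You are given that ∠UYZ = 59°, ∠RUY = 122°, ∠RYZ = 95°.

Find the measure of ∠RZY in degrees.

∠RZY = 63°

1. ∠YUZ = 58°  [linear pair at U on ZR]
2. ∠UZY = 63°  [△YZU]
3. ∠RZY = 63°  [U on ray ZR]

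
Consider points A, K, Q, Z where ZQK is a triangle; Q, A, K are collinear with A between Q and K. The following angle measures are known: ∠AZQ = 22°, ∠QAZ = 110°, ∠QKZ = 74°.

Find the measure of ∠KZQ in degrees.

∠KZQ = 58°

1. ∠AQZ = 48°  [△ZQA]
2. ∠KQZ = 48°  [A on ray QK]
3. ∠KZQ = 58°  [△ZQK]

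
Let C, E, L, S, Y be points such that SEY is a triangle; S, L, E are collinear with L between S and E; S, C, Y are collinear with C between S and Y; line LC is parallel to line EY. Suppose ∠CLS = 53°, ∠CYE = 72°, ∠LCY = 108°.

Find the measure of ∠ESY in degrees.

1. ∠SEY = 53°  [LC∥EY, corresponding at L]
2. ∠EYS = 72°  [C on ray YS]
3. ∠ESY = 55°  [△SEY]

∠ESY = 55°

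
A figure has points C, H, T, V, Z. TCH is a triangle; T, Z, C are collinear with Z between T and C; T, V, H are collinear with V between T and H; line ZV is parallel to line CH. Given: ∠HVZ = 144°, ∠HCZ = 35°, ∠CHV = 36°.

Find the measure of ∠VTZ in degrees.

1. ∠HCT = 35°  [Z on ray CT]
2. ∠CHT = 36°  [V on ray HT]
3. ∠CTH = 109°  [△TCH]
4. ∠VTZ = 109°  [Z on TC, V on TH]

∠VTZ = 109°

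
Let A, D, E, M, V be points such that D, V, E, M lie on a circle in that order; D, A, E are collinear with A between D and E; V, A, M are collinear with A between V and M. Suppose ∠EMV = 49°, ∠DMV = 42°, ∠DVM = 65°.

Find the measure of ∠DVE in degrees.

1. ∠EDV = 49°  [same arc VE]
2. ∠DEV = 42°  [same arc DV]
3. ∠DVE = 89°  [△DVE]

∠DVE = 89°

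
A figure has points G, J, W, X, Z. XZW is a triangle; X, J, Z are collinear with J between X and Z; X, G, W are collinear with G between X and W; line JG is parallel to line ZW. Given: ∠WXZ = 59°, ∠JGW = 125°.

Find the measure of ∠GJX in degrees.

1. ∠GXJ = 59°  [J on XZ, G on XW]
2. ∠JGX = 55°  [linear pair at G on XW]
3. ∠GJX = 66°  [△XJG]

∠GJX = 66°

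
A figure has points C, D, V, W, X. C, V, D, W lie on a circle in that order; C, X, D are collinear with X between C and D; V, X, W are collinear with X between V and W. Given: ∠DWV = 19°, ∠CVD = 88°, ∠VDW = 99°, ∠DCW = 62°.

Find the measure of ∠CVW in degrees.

1. ∠DCV = 19°  [same arc VD]
2. ∠CDV = 73°  [△CVD]
3. ∠VCW = 81°  [cyclic CVDW, opposite ∠C+∠D]
4. ∠CWV = 73°  [same arc CV]
5. ∠CVW = 26°  [△CVW]

∠CVW = 26°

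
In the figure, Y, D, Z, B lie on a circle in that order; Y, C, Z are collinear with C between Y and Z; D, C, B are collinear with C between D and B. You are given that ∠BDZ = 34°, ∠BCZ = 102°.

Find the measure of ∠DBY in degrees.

∠DBY = 68°

1. ∠BYZ = 34°  [same arc ZB]
2. ∠BCY = 78°  [linear pair at C on YZ]
3. ∠DBY = 68°  [△YCB]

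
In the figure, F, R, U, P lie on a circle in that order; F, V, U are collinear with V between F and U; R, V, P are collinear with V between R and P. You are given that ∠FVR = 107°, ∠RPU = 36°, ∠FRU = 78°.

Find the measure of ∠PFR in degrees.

1. ∠RFU = 36°  [same arc RU]
2. ∠FUR = 66°  [△FRU]
3. ∠FRP = 37°  [△FVR]
4. ∠FPR = 66°  [same arc FR]
5. ∠PFR = 77°  [△FRP]

∠PFR = 77°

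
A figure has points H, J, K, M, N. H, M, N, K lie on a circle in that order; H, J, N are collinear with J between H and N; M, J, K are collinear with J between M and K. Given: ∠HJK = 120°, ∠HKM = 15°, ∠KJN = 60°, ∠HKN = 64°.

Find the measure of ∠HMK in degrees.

1. ∠HNM = 15°  [same arc HM]
2. ∠HJM = 60°  [vertical angles at J]
3. ∠HMN = 116°  [cyclic HMNK, opposite ∠M+∠K]
4. ∠MHN = 49°  [△HMN]
5. ∠HMK = 71°  [△HJM]

∠HMK = 71°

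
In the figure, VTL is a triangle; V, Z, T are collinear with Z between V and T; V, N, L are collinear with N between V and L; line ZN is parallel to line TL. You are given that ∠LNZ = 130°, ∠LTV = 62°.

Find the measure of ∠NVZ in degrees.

∠NVZ = 68°

1. ∠VNZ = 50°  [linear pair at N on VL]
2. ∠NZV = 62°  [ZN∥TL, corresponding at Z]
3. ∠NVZ = 68°  [△VZN]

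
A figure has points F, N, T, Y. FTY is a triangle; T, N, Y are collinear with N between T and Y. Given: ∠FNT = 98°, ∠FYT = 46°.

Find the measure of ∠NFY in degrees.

∠NFY = 52°

1. ∠FNY = 82°  [linear pair at N on TY]
2. ∠FYN = 46°  [N on ray YT]
3. ∠NFY = 52°  [△FNY]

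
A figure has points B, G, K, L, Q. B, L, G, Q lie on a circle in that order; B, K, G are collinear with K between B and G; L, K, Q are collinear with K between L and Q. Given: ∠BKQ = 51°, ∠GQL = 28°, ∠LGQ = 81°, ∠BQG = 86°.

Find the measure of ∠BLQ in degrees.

∠BLQ = 23°

1. ∠GKL = 51°  [vertical angles at K]
2. ∠GBL = 28°  [same arc LG]
3. ∠BKL = 129°  [linear pair at K on BG]
4. ∠BLQ = 23°  [△BKL]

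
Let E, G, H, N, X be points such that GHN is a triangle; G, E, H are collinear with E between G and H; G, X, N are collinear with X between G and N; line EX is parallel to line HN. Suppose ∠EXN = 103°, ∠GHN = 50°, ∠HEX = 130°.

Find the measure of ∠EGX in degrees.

∠EGX = 53°

1. ∠EXG = 77°  [linear pair at X on GN]
2. ∠GEX = 50°  [EX∥HN, corresponding at E]
3. ∠EGX = 53°  [△GEX]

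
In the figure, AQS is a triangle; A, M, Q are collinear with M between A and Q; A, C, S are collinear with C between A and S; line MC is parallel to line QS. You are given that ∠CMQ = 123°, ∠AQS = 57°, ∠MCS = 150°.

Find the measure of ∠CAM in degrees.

∠CAM = 93°

1. ∠AMC = 57°  [linear pair at M on AQ]
2. ∠ACM = 30°  [linear pair at C on AS]
3. ∠CAM = 93°  [△AMC]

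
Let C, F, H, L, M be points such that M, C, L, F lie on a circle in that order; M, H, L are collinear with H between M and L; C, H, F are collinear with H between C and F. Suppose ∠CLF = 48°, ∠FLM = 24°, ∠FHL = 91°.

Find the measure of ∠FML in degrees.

∠FML = 67°

1. ∠CMF = 132°  [cyclic MCLF, opposite ∠M+∠L]
2. ∠FCM = 24°  [same arc MF]
3. ∠FHM = 89°  [linear pair at H on ML]
4. ∠CFM = 24°  [△MCF]
5. ∠FML = 67°  [△MHF]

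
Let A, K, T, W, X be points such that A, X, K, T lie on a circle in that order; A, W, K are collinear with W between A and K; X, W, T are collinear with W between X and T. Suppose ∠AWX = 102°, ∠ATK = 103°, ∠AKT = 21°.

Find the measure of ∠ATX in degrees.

1. ∠KWT = 102°  [vertical angles at W]
2. ∠KAT = 56°  [△AKT]
3. ∠AWT = 78°  [linear pair at W on AK]
4. ∠ATX = 46°  [△AWT]

∠ATX = 46°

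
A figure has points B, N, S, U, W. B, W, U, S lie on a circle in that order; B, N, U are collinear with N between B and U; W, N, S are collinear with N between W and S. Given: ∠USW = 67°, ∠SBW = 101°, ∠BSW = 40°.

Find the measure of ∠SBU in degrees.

∠SBU = 34°

1. ∠SUW = 79°  [cyclic BWUS, opposite ∠B+∠U]
2. ∠SWU = 34°  [△WUS]
3. ∠SBU = 34°  [same arc US]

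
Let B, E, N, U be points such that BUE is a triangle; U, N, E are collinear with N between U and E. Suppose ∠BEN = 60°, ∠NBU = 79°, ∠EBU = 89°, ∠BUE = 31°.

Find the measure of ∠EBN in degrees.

1. ∠BUN = 31°  [N on ray UE]
2. ∠BNU = 70°  [△BUN]
3. ∠BNE = 110°  [linear pair at N on UE]
4. ∠EBN = 10°  [△BNE]

∠EBN = 10°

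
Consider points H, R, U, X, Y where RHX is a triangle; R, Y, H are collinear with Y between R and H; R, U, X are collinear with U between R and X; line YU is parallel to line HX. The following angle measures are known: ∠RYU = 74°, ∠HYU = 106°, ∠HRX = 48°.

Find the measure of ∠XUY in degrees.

1. ∠RHX = 74°  [YU∥HX, corresponding at Y]
2. ∠HXR = 58°  [△RHX]
3. ∠RUY = 58°  [YU∥HX, corresponding at U]
4. ∠XUY = 122°  [linear pair at U on RX]

∠XUY = 122°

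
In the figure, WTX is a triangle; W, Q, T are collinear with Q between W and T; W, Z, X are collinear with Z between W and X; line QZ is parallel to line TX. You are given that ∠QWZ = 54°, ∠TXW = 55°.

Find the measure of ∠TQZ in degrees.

1. ∠TWX = 54°  [Q on WT, Z on WX]
2. ∠WTX = 71°  [△WTX]
3. ∠WQZ = 71°  [QZ∥TX, corresponding at Q]
4. ∠TQZ = 109°  [linear pair at Q on WT]

∠TQZ = 109°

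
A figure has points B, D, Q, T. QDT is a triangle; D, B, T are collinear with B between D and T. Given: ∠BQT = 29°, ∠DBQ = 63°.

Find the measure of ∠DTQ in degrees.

1. ∠QBT = 117°  [linear pair at B on DT]
2. ∠BTQ = 34°  [△QBT]
3. ∠DTQ = 34°  [B on ray TD]

∠DTQ = 34°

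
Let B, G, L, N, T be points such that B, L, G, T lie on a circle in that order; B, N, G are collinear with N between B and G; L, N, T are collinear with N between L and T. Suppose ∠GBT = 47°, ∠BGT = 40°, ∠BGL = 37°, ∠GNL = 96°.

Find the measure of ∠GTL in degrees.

∠GTL = 56°

1. ∠BLT = 40°  [same arc BT]
2. ∠BNL = 84°  [linear pair at N on BG]
3. ∠GBL = 56°  [△BNL]
4. ∠GTL = 56°  [same arc LG]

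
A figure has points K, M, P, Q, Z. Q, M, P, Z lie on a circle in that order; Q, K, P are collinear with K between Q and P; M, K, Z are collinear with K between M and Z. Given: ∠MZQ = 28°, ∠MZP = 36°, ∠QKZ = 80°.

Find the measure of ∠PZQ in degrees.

1. ∠MPQ = 28°  [same arc QM]
2. ∠MQP = 36°  [same arc MP]
3. ∠PMQ = 116°  [△QMP]
4. ∠PZQ = 64°  [cyclic QMPZ, opposite ∠M+∠Z]

∠PZQ = 64°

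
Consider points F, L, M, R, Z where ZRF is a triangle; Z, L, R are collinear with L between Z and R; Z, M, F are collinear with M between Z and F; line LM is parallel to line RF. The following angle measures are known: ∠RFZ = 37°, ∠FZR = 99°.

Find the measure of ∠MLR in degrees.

1. ∠FRZ = 44°  [△ZRF]
2. ∠MLZ = 44°  [LM∥RF, corresponding at L]
3. ∠MLR = 136°  [linear pair at L on ZR]

∠MLR = 136°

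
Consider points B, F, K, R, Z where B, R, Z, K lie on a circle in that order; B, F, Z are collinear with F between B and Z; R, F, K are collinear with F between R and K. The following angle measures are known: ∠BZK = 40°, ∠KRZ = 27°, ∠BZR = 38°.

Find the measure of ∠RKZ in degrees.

∠RKZ = 75°

1. ∠BRK = 40°  [same arc BK]
2. ∠BKR = 38°  [same arc BR]
3. ∠KBR = 102°  [△BRK]
4. ∠KZR = 78°  [cyclic BRZK, opposite ∠B+∠Z]
5. ∠RKZ = 75°  [△RZK]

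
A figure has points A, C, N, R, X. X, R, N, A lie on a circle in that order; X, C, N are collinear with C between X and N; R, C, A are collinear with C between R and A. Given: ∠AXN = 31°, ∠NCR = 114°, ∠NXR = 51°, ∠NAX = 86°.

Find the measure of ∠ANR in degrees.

∠ANR = 98°

1. ∠ARN = 31°  [same arc NA]
2. ∠NAR = 51°  [same arc RN]
3. ∠ANR = 98°  [△RNA]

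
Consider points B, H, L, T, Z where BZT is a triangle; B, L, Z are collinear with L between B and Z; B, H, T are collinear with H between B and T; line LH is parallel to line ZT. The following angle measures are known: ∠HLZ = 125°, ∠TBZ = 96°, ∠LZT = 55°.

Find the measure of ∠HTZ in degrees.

1. ∠BZT = 55°  [L on ray ZB]
2. ∠BTZ = 29°  [△BZT]
3. ∠HTZ = 29°  [H on ray TB]

∠HTZ = 29°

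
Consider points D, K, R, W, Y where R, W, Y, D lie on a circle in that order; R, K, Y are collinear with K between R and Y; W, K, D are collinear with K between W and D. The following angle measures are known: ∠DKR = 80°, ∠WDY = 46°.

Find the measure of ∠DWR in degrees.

∠DWR = 34°

1. ∠WKY = 80°  [vertical angles at K]
2. ∠WRY = 46°  [same arc WY]
3. ∠RKW = 100°  [linear pair at K on RY]
4. ∠DWR = 34°  [△RKW]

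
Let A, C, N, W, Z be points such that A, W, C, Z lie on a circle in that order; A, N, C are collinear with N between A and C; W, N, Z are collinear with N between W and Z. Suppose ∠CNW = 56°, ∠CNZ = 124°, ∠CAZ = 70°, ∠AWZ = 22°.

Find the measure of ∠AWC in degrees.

1. ∠ANW = 124°  [linear pair at N on AC]
2. ∠CWZ = 70°  [same arc CZ]
3. ∠CAW = 34°  [△ANW]
4. ∠ACW = 54°  [△WNC]
5. ∠AWC = 92°  [△AWC]

∠AWC = 92°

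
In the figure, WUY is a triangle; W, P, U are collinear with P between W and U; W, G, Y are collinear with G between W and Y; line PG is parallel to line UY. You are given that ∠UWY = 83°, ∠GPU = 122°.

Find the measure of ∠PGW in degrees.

∠PGW = 39°

1. ∠GWP = 83°  [P on WU, G on WY]
2. ∠GPW = 58°  [linear pair at P on WU]
3. ∠PGW = 39°  [△WPG]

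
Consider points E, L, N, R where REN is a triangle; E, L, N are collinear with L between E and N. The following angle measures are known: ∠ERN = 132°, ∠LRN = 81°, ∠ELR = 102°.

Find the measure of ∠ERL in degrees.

∠ERL = 51°

1. ∠NLR = 78°  [linear pair at L on EN]
2. ∠LNR = 21°  [△RLN]
3. ∠ENR = 21°  [L on ray NE]
4. ∠NER = 27°  [△REN]
5. ∠LER = 27°  [L on ray EN]
6. ∠ERL = 51°  [△REL]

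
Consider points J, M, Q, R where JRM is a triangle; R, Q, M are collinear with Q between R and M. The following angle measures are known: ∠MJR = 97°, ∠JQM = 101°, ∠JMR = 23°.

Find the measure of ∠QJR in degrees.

1. ∠JRM = 60°  [△JRM]
2. ∠JQR = 79°  [linear pair at Q on RM]
3. ∠JRQ = 60°  [Q on ray RM]
4. ∠QJR = 41°  [△JRQ]

∠QJR = 41°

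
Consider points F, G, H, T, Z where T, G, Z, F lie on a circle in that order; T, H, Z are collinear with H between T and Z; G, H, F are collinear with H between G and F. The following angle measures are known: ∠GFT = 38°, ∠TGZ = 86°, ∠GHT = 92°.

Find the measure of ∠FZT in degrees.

1. ∠GZT = 38°  [same arc TG]
2. ∠GTZ = 56°  [△TGZ]
3. ∠FHZ = 92°  [vertical angles at H]
4. ∠GFZ = 56°  [same arc GZ]
5. ∠FZT = 32°  [△ZHF]

∠FZT = 32°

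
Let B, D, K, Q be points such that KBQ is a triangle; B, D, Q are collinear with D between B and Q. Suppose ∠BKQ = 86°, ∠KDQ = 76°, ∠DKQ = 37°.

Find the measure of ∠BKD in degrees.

1. ∠DQK = 67°  [△KDQ]
2. ∠BDK = 104°  [linear pair at D on BQ]
3. ∠BQK = 67°  [D on ray QB]
4. ∠KBQ = 27°  [△KBQ]
5. ∠DBK = 27°  [D on ray BQ]
6. ∠BKD = 49°  [△KBD]

∠BKD = 49°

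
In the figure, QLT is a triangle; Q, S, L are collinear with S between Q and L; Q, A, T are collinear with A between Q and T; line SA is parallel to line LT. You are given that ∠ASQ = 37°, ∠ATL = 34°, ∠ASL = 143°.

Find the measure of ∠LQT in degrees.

∠LQT = 109°

1. ∠QLT = 37°  [SA∥LT, corresponding at S]
2. ∠LTQ = 34°  [A on ray TQ]
3. ∠LQT = 109°  [△QLT]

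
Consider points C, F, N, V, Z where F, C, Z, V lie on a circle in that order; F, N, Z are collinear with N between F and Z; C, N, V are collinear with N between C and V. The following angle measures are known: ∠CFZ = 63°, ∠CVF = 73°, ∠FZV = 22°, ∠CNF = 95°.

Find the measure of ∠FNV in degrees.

1. ∠CVZ = 63°  [same arc CZ]
2. ∠VNZ = 95°  [△ZNV]
3. ∠FNV = 85°  [linear pair at N on FZ]

∠FNV = 85°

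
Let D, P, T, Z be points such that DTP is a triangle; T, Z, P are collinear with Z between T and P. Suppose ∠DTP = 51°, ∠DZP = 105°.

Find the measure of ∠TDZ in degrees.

1. ∠DTZ = 51°  [Z on ray TP]
2. ∠DZT = 75°  [linear pair at Z on TP]
3. ∠TDZ = 54°  [△DTZ]

∠TDZ = 54°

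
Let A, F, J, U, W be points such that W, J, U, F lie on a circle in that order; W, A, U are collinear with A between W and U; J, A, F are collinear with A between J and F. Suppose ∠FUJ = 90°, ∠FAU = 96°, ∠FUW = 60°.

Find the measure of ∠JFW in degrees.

1. ∠FWJ = 90°  [cyclic WJUF, opposite ∠W+∠U]
2. ∠FJW = 60°  [same arc WF]
3. ∠JFW = 30°  [△WJF]

∠JFW = 30°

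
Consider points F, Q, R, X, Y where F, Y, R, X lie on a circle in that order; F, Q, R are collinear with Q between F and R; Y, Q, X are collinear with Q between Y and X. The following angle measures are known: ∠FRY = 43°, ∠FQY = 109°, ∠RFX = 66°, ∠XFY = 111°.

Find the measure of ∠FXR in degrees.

1. ∠FXY = 43°  [same arc FY]
2. ∠FYX = 26°  [△FYX]
3. ∠FRX = 26°  [same arc FX]
4. ∠FXR = 88°  [△FRX]

∠FXR = 88°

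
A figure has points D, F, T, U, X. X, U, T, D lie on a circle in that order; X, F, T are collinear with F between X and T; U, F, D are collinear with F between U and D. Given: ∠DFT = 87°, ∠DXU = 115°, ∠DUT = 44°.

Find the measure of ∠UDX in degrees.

∠UDX = 43°

1. ∠DFX = 93°  [linear pair at F on XT]
2. ∠DXT = 44°  [same arc TD]
3. ∠UDX = 43°  [△XFD]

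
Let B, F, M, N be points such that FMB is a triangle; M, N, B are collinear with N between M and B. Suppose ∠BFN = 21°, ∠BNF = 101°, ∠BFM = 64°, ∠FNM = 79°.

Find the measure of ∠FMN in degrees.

1. ∠FBN = 58°  [△FNB]
2. ∠FBM = 58°  [N on ray BM]
3. ∠BMF = 58°  [△FMB]
4. ∠FMN = 58°  [N on ray MB]

∠FMN = 58°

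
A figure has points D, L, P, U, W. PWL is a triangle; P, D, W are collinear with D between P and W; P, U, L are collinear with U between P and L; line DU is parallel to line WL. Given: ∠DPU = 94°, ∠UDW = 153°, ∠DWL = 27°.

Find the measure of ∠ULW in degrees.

∠ULW = 59°

1. ∠LPW = 94°  [D on PW, U on PL]
2. ∠LWP = 27°  [D on ray WP]
3. ∠PLW = 59°  [△PWL]
4. ∠ULW = 59°  [U on ray LP]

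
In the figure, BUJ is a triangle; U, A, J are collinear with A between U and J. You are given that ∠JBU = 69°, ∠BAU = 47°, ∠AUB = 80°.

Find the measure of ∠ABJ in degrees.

1. ∠BAJ = 133°  [linear pair at A on UJ]
2. ∠BUJ = 80°  [A on ray UJ]
3. ∠BJU = 31°  [△BUJ]
4. ∠AJB = 31°  [A on ray JU]
5. ∠ABJ = 16°  [△BAJ]

∠ABJ = 16°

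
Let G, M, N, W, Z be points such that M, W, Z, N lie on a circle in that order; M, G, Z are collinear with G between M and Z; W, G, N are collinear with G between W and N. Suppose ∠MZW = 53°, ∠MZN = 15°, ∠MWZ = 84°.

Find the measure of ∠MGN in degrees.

∠MGN = 58°

1. ∠MNW = 53°  [same arc MW]
2. ∠MNZ = 96°  [cyclic MWZN, opposite ∠W+∠N]
3. ∠NMZ = 69°  [△MZN]
4. ∠MGN = 58°  [△MGN]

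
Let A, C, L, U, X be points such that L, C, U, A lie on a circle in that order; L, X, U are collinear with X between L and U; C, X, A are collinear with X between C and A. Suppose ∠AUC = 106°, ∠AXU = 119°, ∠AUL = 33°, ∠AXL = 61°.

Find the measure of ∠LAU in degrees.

1. ∠ALC = 74°  [cyclic LCUA, opposite ∠L+∠U]
2. ∠ACL = 33°  [same arc LA]
3. ∠CAL = 73°  [△LCA]
4. ∠ALU = 46°  [△LXA]
5. ∠LAU = 101°  [△LUA]

∠LAU = 101°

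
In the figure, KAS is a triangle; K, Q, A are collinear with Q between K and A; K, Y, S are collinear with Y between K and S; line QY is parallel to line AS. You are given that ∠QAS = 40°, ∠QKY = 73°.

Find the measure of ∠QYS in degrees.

1. ∠KAS = 40°  [Q on ray AK]
2. ∠AKS = 73°  [Q on KA, Y on KS]
3. ∠ASK = 67°  [△KAS]
4. ∠KYQ = 67°  [QY∥AS, corresponding at Y]
5. ∠QYS = 113°  [linear pair at Y on KS]

∠QYS = 113°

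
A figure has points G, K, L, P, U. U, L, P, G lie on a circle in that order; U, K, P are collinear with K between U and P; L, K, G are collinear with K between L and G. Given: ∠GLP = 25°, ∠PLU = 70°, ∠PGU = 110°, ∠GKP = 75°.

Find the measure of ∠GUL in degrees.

1. ∠GUP = 25°  [same arc PG]
2. ∠GPU = 45°  [△UPG]
3. ∠GKU = 105°  [linear pair at K on UP]
4. ∠LGU = 50°  [△UKG]
5. ∠GLU = 45°  [same arc UG]
6. ∠GUL = 85°  [△ULG]

∠GUL = 85°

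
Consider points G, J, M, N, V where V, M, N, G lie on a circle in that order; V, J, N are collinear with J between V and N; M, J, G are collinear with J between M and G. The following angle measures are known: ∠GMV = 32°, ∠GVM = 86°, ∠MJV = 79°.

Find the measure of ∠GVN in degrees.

∠GVN = 17°

1. ∠GNV = 32°  [same arc VG]
2. ∠GNM = 94°  [cyclic VMNG, opposite ∠V+∠N]
3. ∠GJN = 79°  [vertical angles at J]
4. ∠MGN = 69°  [△NJG]
5. ∠GMN = 17°  [△MNG]
6. ∠GVN = 17°  [same arc NG]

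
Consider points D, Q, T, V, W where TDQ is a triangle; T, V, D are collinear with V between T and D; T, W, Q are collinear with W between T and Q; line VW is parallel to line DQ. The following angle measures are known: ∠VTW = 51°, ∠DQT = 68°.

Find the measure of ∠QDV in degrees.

1. ∠DTQ = 51°  [V on TD, W on TQ]
2. ∠QDT = 61°  [△TDQ]
3. ∠QDV = 61°  [V on ray DT]

∠QDV = 61°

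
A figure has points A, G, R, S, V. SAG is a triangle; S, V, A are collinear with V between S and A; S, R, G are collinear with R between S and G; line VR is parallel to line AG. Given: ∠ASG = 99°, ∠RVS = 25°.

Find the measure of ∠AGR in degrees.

∠AGR = 56°

1. ∠RSV = 99°  [V on SA, R on SG]
2. ∠SRV = 56°  [△SVR]
3. ∠GRV = 124°  [linear pair at R on SG]
4. ∠AGR = 56°  [VR∥AG, co-interior at G–R]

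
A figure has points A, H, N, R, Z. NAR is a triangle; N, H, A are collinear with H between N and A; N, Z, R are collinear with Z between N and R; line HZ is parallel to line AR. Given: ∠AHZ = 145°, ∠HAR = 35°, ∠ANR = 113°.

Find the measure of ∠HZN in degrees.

1. ∠NHZ = 35°  [linear pair at H on NA]
2. ∠HNZ = 113°  [H on NA, Z on NR]
3. ∠HZN = 32°  [△NHZ]

∠HZN = 32°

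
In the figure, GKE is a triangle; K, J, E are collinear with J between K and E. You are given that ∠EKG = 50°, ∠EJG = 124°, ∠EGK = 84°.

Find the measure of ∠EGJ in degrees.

∠EGJ = 10°

1. ∠GEK = 46°  [△GKE]
2. ∠GEJ = 46°  [J on ray EK]
3. ∠EGJ = 10°  [△GJE]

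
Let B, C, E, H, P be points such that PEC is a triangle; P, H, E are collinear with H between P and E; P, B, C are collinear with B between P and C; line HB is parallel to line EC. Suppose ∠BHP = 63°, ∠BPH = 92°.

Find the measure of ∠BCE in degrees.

∠BCE = 25°

1. ∠HBP = 25°  [△PHB]
2. ∠CBH = 155°  [linear pair at B on PC]
3. ∠BCE = 25°  [HB∥EC, co-interior at C–B]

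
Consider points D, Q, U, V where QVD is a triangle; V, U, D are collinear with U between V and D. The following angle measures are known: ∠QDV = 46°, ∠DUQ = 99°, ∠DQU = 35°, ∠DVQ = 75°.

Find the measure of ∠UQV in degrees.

∠UQV = 24°

1. ∠QUV = 81°  [linear pair at U on VD]
2. ∠QVU = 75°  [U on ray VD]
3. ∠UQV = 24°  [△QVU]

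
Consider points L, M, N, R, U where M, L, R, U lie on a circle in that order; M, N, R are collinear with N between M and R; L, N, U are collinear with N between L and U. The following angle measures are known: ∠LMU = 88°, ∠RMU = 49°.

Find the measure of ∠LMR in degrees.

1. ∠LRU = 92°  [cyclic MLRU, opposite ∠M+∠R]
2. ∠RLU = 49°  [same arc RU]
3. ∠LUR = 39°  [△LRU]
4. ∠LMR = 39°  [same arc LR]

∠LMR = 39°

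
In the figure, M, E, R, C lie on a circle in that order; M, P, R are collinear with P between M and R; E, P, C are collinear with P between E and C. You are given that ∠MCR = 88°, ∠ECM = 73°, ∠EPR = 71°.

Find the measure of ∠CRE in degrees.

∠CRE = 129°

1. ∠MER = 92°  [cyclic MERC, opposite ∠E+∠C]
2. ∠ERM = 73°  [same arc ME]
3. ∠CER = 36°  [△EPR]
4. ∠EMR = 15°  [△MER]
5. ∠ECR = 15°  [same arc ER]
6. ∠CRE = 129°  [△ERC]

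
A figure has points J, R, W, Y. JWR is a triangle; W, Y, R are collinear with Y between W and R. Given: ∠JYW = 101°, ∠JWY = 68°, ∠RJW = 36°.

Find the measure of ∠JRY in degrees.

∠JRY = 76°

1. ∠JWR = 68°  [Y on ray WR]
2. ∠JRW = 76°  [△JWR]
3. ∠JRY = 76°  [Y on ray RW]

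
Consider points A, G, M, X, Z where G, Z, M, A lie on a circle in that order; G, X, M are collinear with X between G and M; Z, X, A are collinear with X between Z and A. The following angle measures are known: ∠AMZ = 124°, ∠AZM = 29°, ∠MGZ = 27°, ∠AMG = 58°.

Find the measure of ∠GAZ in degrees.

1. ∠AGZ = 56°  [cyclic GZMA, opposite ∠G+∠M]
2. ∠AZG = 58°  [same arc GA]
3. ∠GAZ = 66°  [△GZA]

∠GAZ = 66°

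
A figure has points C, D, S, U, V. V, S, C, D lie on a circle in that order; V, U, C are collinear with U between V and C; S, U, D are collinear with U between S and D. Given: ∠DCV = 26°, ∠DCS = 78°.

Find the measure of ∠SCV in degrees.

∠SCV = 52°

1. ∠DSV = 26°  [same arc VD]
2. ∠DVS = 102°  [cyclic VSCD, opposite ∠V+∠C]
3. ∠SDV = 52°  [△VSD]
4. ∠SCV = 52°  [same arc VS]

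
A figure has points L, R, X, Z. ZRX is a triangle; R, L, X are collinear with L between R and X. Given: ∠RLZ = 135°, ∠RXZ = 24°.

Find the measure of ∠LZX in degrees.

1. ∠XLZ = 45°  [linear pair at L on RX]
2. ∠LXZ = 24°  [L on ray XR]
3. ∠LZX = 111°  [△ZLX]

∠LZX = 111°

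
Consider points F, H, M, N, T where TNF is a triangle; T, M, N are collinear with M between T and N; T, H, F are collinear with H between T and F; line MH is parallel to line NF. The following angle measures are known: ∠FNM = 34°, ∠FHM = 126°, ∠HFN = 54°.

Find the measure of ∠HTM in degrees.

∠HTM = 92°

1. ∠FNT = 34°  [M on ray NT]
2. ∠MHT = 54°  [linear pair at H on TF]
3. ∠HMT = 34°  [MH∥NF, corresponding at M]
4. ∠HTM = 92°  [△TMH]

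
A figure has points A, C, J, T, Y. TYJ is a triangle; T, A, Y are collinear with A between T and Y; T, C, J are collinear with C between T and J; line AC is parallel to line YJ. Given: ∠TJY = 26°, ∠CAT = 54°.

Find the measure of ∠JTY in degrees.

1. ∠ACT = 26°  [AC∥YJ, corresponding at C]
2. ∠ATC = 100°  [△TAC]
3. ∠JTY = 100°  [A on TY, C on TJ]

∠JTY = 100°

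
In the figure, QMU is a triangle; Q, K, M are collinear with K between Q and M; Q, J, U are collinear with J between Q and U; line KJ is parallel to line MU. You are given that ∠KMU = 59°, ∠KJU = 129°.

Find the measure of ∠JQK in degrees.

1. ∠QMU = 59°  [K on ray MQ]
2. ∠KJQ = 51°  [linear pair at J on QU]
3. ∠JKQ = 59°  [KJ∥MU, corresponding at K]
4. ∠JQK = 70°  [△QKJ]

∠JQK = 70°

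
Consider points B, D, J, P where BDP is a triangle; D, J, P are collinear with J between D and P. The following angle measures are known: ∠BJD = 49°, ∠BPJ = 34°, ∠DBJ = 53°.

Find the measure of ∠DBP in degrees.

∠DBP = 68°

1. ∠BDJ = 78°  [△BDJ]
2. ∠BPD = 34°  [J on ray PD]
3. ∠BDP = 78°  [J on ray DP]
4. ∠DBP = 68°  [△BDP]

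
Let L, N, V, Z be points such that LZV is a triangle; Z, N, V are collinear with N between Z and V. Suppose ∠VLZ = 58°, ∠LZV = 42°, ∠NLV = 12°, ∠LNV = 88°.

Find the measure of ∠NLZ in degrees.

1. ∠LZN = 42°  [N on ray ZV]
2. ∠LNZ = 92°  [linear pair at N on ZV]
3. ∠NLZ = 46°  [△LZN]

∠NLZ = 46°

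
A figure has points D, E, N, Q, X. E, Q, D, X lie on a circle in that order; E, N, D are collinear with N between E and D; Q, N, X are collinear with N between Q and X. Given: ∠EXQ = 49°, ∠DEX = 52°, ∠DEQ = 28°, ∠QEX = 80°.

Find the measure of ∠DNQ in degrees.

1. ∠EDQ = 49°  [same arc EQ]
2. ∠DQX = 52°  [same arc DX]
3. ∠DNQ = 79°  [△QND]

∠DNQ = 79°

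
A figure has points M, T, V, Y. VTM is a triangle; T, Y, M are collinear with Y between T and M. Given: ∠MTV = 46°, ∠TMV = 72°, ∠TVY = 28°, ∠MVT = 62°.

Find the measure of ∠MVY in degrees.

∠MVY = 34°

1. ∠VTY = 46°  [Y on ray TM]
2. ∠VMY = 72°  [Y on ray MT]
3. ∠TYV = 106°  [△VTY]
4. ∠MYV = 74°  [linear pair at Y on TM]
5. ∠MVY = 34°  [△VYM]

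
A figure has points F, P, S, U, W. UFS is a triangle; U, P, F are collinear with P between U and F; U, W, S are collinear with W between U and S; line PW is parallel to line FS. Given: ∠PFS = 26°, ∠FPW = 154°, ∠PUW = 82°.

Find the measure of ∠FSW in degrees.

1. ∠SFU = 26°  [P on ray FU]
2. ∠FUS = 82°  [P on UF, W on US]
3. ∠FSU = 72°  [△UFS]
4. ∠FSW = 72°  [W on ray SU]

∠FSW = 72°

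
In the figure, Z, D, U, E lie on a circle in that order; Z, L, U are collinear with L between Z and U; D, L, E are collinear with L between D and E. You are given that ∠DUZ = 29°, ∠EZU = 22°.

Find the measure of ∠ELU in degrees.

1. ∠DEZ = 29°  [same arc ZD]
2. ∠ELZ = 129°  [△ZLE]
3. ∠ELU = 51°  [linear pair at L on ZU]

∠ELU = 51°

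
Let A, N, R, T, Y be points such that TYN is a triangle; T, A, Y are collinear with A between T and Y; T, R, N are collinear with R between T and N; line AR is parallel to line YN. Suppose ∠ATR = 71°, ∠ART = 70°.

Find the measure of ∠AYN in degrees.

1. ∠RAT = 39°  [△TAR]
2. ∠RAY = 141°  [linear pair at A on TY]
3. ∠AYN = 39°  [AR∥YN, co-interior at Y–A]

∠AYN = 39°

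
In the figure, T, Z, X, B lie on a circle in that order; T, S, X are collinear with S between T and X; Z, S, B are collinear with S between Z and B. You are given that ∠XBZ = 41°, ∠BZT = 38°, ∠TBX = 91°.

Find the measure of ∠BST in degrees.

∠BST = 79°

1. ∠BXT = 38°  [same arc TB]
2. ∠BSX = 101°  [△XSB]
3. ∠BST = 79°  [linear pair at S on TX]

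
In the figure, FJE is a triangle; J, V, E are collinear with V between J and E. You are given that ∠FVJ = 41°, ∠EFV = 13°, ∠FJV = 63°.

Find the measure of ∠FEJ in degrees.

∠FEJ = 28°

1. ∠EVF = 139°  [linear pair at V on JE]
2. ∠FEV = 28°  [△FVE]
3. ∠FEJ = 28°  [V on ray EJ]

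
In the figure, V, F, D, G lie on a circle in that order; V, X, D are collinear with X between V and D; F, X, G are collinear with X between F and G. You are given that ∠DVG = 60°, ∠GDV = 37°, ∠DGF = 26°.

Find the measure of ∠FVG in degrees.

∠FVG = 86°

1. ∠DFG = 60°  [same arc DG]
2. ∠FDG = 94°  [△FDG]
3. ∠FVG = 86°  [cyclic VFDG, opposite ∠V+∠D]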